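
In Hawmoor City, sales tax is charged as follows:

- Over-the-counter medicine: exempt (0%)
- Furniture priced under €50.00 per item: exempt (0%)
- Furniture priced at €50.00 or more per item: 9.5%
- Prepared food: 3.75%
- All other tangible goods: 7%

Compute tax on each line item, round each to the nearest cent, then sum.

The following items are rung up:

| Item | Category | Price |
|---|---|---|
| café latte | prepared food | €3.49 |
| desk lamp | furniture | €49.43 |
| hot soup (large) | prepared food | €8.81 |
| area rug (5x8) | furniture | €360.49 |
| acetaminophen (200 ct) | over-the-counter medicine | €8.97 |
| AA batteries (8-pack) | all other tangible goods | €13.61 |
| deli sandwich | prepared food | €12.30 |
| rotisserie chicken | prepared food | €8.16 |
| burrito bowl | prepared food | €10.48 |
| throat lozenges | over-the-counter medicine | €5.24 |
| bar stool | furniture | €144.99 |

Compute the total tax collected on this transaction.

€50.59

Café latte €3.49: prepared food → 3.75% → €0.13
Desk lamp €49.43: furniture, under €50.00 → 0% → €0.00
Hot soup (large) €8.81: prepared food → 3.75% → €0.33
Area rug (5x8) €360.49: furniture, €50.00 or more → 9.5% → €34.25
Acetaminophen (200 ct) €8.97: over-the-counter medicine → 0% → €0.00
AA batteries (8-pack) €13.61: all other tangible goods → 7% → €0.95
Deli sandwich €12.30: prepared food → 3.75% → €0.46
Rotisserie chicken €8.16: prepared food → 3.75% → €0.31
Burrito bowl €10.48: prepared food → 3.75% → €0.39
Throat lozenges €5.24: over-the-counter medicine → 0% → €0.00
Bar stool €144.99: furniture, €50.00 or more → 9.5% → €13.77
Total tax = €0.13 + €0.33 + €34.25 + €0.95 + €0.46 + €0.31 + €0.39 + €13.77 = €50.59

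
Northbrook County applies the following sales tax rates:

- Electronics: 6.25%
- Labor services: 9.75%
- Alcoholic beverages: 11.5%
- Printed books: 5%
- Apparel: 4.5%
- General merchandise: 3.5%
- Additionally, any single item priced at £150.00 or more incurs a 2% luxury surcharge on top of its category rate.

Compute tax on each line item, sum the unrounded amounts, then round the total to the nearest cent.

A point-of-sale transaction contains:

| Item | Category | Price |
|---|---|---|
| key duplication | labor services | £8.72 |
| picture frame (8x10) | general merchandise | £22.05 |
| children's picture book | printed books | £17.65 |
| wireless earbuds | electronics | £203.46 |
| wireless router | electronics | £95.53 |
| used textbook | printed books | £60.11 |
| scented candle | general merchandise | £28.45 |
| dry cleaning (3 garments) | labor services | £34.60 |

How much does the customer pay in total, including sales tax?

£503.21

Key duplication £8.72: labor services → 9.75% → £0.8502
Picture frame (8x10) £22.05: general merchandise → 3.5% → £0.77175
Children's picture book £17.65: printed books → 5% → £0.8825
Wireless earbuds £203.46: electronics → 6.25% + 2% surcharge = 8.25% → £16.78545
Wireless router £95.53: electronics → 6.25% → £5.970625
Used textbook £60.11: printed books → 5% → £3.0055
Scented candle £28.45: general merchandise → 3.5% → £0.99575
Dry cleaning (3 garments) £34.60: labor services → 9.75% → £3.3735
Subtotal = £470.57; unrounded tax = £32.635275 → £32.64; total due = £503.21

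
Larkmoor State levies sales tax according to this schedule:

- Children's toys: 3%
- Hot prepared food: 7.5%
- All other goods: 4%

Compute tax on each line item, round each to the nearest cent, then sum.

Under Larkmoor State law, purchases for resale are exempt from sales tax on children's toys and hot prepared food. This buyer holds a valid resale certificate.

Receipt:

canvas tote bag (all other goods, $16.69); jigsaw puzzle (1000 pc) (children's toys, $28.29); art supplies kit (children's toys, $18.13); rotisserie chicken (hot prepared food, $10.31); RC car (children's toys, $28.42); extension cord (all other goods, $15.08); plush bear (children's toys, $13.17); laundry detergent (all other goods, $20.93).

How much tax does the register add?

Canvas tote bag $16.69: all other goods → 4% → $0.67
Jigsaw puzzle (1000 pc) $28.29: children's toys, buyer-exempt → 0% → $0.00
Art supplies kit $18.13: children's toys, buyer-exempt → 0% → $0.00
Rotisserie chicken $10.31: hot prepared food, buyer-exempt → 0% → $0.00
RC car $28.42: children's toys, buyer-exempt → 0% → $0.00
Extension cord $15.08: all other goods → 4% → $0.60
Plush bear $13.17: children's toys, buyer-exempt → 0% → $0.00
Laundry detergent $20.93: all other goods → 4% → $0.84
Total tax = $0.67 + $0.60 + $0.84 = $2.11

$2.11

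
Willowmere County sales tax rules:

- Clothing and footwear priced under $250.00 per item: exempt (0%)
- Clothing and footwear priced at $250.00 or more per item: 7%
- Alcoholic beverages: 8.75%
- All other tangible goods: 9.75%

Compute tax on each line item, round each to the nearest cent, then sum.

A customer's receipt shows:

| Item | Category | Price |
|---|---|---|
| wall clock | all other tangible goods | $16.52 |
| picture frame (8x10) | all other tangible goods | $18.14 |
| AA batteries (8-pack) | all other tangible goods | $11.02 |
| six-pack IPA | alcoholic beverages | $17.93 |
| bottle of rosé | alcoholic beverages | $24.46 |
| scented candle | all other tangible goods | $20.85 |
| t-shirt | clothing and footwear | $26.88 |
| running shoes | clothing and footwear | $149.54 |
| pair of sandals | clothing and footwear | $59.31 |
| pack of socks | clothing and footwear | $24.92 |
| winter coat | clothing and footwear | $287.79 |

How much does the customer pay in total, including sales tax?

$687.70

Wall clock $16.52: all other tangible goods → 9.75% → $1.61
Picture frame (8x10) $18.14: all other tangible goods → 9.75% → $1.77
AA batteries (8-pack) $11.02: all other tangible goods → 9.75% → $1.07
Six-pack IPA $17.93: alcoholic beverages → 8.75% → $1.57
Bottle of rosé $24.46: alcoholic beverages → 8.75% → $2.14
Scented candle $20.85: all other tangible goods → 9.75% → $2.03
T-shirt $26.88: clothing and footwear, under $250.00 → 0% → $0.00
Running shoes $149.54: clothing and footwear, under $250.00 → 0% → $0.00
Pair of sandals $59.31: clothing and footwear, under $250.00 → 0% → $0.00
Pack of socks $24.92: clothing and footwear, under $250.00 → 0% → $0.00
Winter coat $287.79: clothing and footwear, $250.00 or more → 7% → $20.15
Subtotal = $657.36; tax = $30.34; total due = $687.70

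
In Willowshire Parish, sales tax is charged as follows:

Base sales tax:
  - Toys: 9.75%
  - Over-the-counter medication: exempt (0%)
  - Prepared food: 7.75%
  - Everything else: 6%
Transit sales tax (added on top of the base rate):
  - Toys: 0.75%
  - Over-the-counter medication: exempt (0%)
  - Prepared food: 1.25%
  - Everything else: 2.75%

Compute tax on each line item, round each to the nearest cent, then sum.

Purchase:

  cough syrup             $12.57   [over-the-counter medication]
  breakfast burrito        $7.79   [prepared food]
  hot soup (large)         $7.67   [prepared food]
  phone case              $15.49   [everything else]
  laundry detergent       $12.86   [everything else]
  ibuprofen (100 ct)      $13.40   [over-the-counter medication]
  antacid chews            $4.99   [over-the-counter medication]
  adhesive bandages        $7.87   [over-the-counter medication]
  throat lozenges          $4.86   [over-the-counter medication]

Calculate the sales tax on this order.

Cough syrup $12.57: over-the-counter medication → 0% + 0% transit = 0% → $0.00
Breakfast burrito $7.79: prepared food → 7.75% + 1.25% transit = 9% → $0.70
Hot soup (large) $7.67: prepared food → 7.75% + 1.25% transit = 9% → $0.69
Phone case $15.49: everything else → 6% + 2.75% transit = 8.75% → $1.36
Laundry detergent $12.86: everything else → 6% + 2.75% transit = 8.75% → $1.13
Ibuprofen (100 ct) $13.40: over-the-counter medication → 0% + 0% transit = 0% → $0.00
Antacid chews $4.99: over-the-counter medication → 0% + 0% transit = 0% → $0.00
Adhesive bandages $7.87: over-the-counter medication → 0% + 0% transit = 0% → $0.00
Throat lozenges $4.86: over-the-counter medication → 0% + 0% transit = 0% → $0.00
Total tax = $0.70 + $0.69 + $1.36 + $1.13 = $3.88

$3.88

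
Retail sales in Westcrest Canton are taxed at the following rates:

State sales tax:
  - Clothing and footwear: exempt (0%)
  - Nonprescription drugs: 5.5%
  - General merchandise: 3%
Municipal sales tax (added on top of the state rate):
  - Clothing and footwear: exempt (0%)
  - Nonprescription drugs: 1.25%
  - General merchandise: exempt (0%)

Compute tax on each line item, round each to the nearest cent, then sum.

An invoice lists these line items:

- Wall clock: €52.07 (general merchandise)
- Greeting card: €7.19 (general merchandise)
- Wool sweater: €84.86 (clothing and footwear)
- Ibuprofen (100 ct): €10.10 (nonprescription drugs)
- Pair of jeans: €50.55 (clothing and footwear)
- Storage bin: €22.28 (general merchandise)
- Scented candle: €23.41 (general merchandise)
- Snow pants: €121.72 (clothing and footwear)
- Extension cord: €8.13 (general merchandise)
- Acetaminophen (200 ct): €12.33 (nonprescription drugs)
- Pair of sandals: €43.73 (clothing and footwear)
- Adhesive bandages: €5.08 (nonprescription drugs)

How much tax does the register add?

Wall clock €52.07: general merchandise → 3% + 0% municipal = 3% → €1.56
Greeting card €7.19: general merchandise → 3% + 0% municipal = 3% → €0.22
Wool sweater €84.86: clothing and footwear → 0% + 0% municipal = 0% → €0.00
Ibuprofen (100 ct) €10.10: nonprescription drugs → 5.5% + 1.25% municipal = 6.75% → €0.68
Pair of jeans €50.55: clothing and footwear → 0% + 0% municipal = 0% → €0.00
Storage bin €22.28: general merchandise → 3% + 0% municipal = 3% → €0.67
Scented candle €23.41: general merchandise → 3% + 0% municipal = 3% → €0.70
Snow pants €121.72: clothing and footwear → 0% + 0% municipal = 0% → €0.00
Extension cord €8.13: general merchandise → 3% + 0% municipal = 3% → €0.24
Acetaminophen (200 ct) €12.33: nonprescription drugs → 5.5% + 1.25% municipal = 6.75% → €0.83
Pair of sandals €43.73: clothing and footwear → 0% + 0% municipal = 0% → €0.00
Adhesive bandages €5.08: nonprescription drugs → 5.5% + 1.25% municipal = 6.75% → €0.34
Total tax = €1.56 + €0.22 + €0.68 + €0.67 + €0.70 + €0.24 + €0.83 + €0.34 = €5.24

€5.24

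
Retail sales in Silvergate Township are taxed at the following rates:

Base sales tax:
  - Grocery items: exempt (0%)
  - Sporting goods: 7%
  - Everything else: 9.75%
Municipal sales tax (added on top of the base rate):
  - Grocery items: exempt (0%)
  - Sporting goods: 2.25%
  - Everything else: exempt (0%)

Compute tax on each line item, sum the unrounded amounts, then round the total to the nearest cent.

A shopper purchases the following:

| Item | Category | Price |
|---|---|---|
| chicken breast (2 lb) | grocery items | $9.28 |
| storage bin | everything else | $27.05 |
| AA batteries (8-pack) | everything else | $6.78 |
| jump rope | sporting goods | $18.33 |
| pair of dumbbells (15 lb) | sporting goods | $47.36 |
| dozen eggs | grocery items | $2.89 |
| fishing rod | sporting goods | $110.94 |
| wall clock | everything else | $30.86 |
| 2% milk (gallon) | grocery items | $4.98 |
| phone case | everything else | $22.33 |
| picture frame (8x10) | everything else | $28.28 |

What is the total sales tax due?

$27.58

Chicken breast (2 lb) $9.28: grocery items → 0% + 0% municipal = 0% → $0.00
Storage bin $27.05: everything else → 9.75% + 0% municipal = 9.75% → $2.637375
AA batteries (8-pack) $6.78: everything else → 9.75% + 0% municipal = 9.75% → $0.66105
Jump rope $18.33: sporting goods → 7% + 2.25% municipal = 9.25% → $1.695525
Pair of dumbbells (15 lb) $47.36: sporting goods → 7% + 2.25% municipal = 9.25% → $4.3808
Dozen eggs $2.89: grocery items → 0% + 0% municipal = 0% → $0.00
Fishing rod $110.94: sporting goods → 7% + 2.25% municipal = 9.25% → $10.26195
Wall clock $30.86: everything else → 9.75% + 0% municipal = 9.75% → $3.00885
2% milk (gallon) $4.98: grocery items → 0% + 0% municipal = 0% → $0.00
Phone case $22.33: everything else → 9.75% + 0% municipal = 9.75% → $2.177175
Picture frame (8x10) $28.28: everything else → 9.75% + 0% municipal = 9.75% → $2.7573
Unrounded tax sum = $27.580025 → $27.58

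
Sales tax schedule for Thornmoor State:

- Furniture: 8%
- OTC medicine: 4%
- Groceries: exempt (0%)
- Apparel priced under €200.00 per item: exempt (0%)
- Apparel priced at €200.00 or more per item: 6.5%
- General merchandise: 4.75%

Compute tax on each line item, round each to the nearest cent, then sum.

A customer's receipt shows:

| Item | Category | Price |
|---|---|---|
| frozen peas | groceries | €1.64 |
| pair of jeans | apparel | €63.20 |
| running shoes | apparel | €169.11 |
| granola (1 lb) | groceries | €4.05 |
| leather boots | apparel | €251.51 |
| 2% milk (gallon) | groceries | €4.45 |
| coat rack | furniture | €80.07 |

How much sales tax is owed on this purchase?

Frozen peas €1.64: groceries → 0% → €0.00
Pair of jeans €63.20: apparel, under €200.00 → 0% → €0.00
Running shoes €169.11: apparel, under €200.00 → 0% → €0.00
Granola (1 lb) €4.05: groceries → 0% → €0.00
Leather boots €251.51: apparel, €200.00 or more → 6.5% → €16.35
2% milk (gallon) €4.45: groceries → 0% → €0.00
Coat rack €80.07: furniture → 8% → €6.41
Total tax = €16.35 + €6.41 = €22.76

€22.76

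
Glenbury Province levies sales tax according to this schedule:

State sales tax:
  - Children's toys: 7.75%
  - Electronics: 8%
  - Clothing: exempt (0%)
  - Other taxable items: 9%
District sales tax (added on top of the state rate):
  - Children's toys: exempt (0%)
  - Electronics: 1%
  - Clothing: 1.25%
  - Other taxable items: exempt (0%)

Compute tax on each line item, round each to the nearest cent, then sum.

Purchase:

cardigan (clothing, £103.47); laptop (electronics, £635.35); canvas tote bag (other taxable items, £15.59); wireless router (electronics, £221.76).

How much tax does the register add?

Cardigan £103.47: clothing → 0% + 1.25% district = 1.25% → £1.29
Laptop £635.35: electronics → 8% + 1% district = 9% → £57.18
Canvas tote bag £15.59: other taxable items → 9% + 0% district = 9% → £1.40
Wireless router £221.76: electronics → 8% + 1% district = 9% → £19.96
Total tax = £1.29 + £57.18 + £1.40 + £19.96 = £79.83

£79.83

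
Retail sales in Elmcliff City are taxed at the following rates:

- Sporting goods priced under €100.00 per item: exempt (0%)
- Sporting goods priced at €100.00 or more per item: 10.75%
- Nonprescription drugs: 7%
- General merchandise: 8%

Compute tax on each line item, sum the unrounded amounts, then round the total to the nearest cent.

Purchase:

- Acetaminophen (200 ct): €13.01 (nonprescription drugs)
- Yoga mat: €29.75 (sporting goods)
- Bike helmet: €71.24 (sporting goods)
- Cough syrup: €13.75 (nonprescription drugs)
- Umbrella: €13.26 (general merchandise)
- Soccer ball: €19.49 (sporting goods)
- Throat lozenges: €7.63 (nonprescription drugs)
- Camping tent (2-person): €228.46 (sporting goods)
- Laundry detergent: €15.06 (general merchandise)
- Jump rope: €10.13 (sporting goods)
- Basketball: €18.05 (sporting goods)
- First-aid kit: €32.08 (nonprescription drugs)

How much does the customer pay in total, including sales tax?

€503.39

Acetaminophen (200 ct) €13.01: nonprescription drugs → 7% → €0.9107
Yoga mat €29.75: sporting goods, under €100.00 → 0% → €0.00
Bike helmet €71.24: sporting goods, under €100.00 → 0% → €0.00
Cough syrup €13.75: nonprescription drugs → 7% → €0.9625
Umbrella €13.26: general merchandise → 8% → €1.0608
Soccer ball €19.49: sporting goods, under €100.00 → 0% → €0.00
Throat lozenges €7.63: nonprescription drugs → 7% → €0.5341
Camping tent (2-person) €228.46: sporting goods, €100.00 or more → 10.75% → €24.55945
Laundry detergent €15.06: general merchandise → 8% → €1.2048
Jump rope €10.13: sporting goods, under €100.00 → 0% → €0.00
Basketball €18.05: sporting goods, under €100.00 → 0% → €0.00
First-aid kit €32.08: nonprescription drugs → 7% → €2.2456
Subtotal = €471.91; unrounded tax = €31.47795 → €31.48; total due = €503.39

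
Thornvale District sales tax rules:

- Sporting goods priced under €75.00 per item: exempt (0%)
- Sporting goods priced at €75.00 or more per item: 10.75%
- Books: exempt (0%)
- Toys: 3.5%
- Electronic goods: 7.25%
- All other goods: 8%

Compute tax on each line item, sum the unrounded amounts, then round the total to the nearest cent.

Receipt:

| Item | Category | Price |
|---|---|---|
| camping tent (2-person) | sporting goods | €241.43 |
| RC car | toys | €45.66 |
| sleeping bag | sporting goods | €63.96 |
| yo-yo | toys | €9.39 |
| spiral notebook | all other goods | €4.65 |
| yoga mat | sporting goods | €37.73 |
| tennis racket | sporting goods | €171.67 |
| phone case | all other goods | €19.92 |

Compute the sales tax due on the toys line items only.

RC car €45.66: toys → 3.5% → €1.5981
Yo-yo €9.39: toys → 3.5% → €0.32865
Tax on toys: unrounded sum = €1.92675 → €1.93

€1.93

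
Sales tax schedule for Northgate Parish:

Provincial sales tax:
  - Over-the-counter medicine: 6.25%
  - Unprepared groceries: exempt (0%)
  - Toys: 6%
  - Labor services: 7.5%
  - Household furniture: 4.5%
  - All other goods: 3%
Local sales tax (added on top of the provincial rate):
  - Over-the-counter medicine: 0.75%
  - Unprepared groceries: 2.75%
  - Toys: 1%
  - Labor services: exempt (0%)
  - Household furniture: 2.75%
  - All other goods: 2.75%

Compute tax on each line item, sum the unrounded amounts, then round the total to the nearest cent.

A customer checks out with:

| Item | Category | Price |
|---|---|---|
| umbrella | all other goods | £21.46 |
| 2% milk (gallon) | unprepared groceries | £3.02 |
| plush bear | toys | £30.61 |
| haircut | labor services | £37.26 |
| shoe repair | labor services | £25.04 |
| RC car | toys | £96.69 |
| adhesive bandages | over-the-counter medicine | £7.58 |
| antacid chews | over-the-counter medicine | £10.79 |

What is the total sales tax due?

Umbrella £21.46: all other goods → 3% + 2.75% local = 5.75% → £1.23395
2% milk (gallon) £3.02: unprepared groceries → 0% + 2.75% local = 2.75% → £0.08305
Plush bear £30.61: toys → 6% + 1% local = 7% → £2.1427
Haircut £37.26: labor services → 7.5% + 0% local = 7.5% → £2.7945
Shoe repair £25.04: labor services → 7.5% + 0% local = 7.5% → £1.878
RC car £96.69: toys → 6% + 1% local = 7% → £6.7683
Adhesive bandages £7.58: over-the-counter medicine → 6.25% + 0.75% local = 7% → £0.5306
Antacid chews £10.79: over-the-counter medicine → 6.25% + 0.75% local = 7% → £0.7553
Unrounded tax sum = £16.1864 → £16.19

£16.19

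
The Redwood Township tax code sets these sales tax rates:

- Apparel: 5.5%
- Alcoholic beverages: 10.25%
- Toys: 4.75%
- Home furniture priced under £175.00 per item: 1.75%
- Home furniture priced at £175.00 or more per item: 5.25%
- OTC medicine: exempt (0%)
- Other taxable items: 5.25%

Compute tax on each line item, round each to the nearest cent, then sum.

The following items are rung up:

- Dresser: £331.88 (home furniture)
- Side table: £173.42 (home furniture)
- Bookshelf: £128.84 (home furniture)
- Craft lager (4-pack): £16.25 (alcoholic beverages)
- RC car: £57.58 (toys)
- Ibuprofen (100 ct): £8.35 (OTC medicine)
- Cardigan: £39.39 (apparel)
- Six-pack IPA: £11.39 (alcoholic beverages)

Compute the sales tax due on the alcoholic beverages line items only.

£2.84

Craft lager (4-pack) £16.25: alcoholic beverages → 10.25% → £1.67
Six-pack IPA £11.39: alcoholic beverages → 10.25% → £1.17
Tax on alcoholic beverages = £1.67 + £1.17 = £2.84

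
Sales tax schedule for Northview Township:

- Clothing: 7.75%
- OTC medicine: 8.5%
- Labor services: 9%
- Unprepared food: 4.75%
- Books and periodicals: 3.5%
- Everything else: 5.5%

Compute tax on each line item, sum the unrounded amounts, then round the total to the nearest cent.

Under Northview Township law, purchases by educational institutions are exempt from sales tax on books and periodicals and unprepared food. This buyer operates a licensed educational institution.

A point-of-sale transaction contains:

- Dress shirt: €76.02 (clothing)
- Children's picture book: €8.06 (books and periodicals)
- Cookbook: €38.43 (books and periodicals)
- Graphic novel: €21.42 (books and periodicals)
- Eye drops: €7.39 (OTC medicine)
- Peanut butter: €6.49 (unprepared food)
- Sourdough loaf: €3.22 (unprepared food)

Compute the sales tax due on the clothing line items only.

€5.89

Dress shirt €76.02: clothing → 7.75% → €5.89155
Tax on clothing: unrounded sum = €5.89155 → €5.89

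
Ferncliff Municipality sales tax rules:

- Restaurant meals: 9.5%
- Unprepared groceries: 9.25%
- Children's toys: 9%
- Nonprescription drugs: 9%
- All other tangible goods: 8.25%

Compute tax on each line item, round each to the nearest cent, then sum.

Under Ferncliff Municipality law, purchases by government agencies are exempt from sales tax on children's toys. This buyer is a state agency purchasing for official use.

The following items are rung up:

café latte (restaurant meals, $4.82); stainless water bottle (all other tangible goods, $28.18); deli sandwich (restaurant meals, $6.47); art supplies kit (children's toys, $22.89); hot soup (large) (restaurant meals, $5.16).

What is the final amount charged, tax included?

$71.40

Café latte $4.82: restaurant meals → 9.5% → $0.46
Stainless water bottle $28.18: all other tangible goods → 8.25% → $2.32
Deli sandwich $6.47: restaurant meals → 9.5% → $0.61
Art supplies kit $22.89: children's toys, buyer-exempt → 0% → $0.00
Hot soup (large) $5.16: restaurant meals → 9.5% → $0.49
Subtotal = $67.52; tax = $3.88; total due = $71.40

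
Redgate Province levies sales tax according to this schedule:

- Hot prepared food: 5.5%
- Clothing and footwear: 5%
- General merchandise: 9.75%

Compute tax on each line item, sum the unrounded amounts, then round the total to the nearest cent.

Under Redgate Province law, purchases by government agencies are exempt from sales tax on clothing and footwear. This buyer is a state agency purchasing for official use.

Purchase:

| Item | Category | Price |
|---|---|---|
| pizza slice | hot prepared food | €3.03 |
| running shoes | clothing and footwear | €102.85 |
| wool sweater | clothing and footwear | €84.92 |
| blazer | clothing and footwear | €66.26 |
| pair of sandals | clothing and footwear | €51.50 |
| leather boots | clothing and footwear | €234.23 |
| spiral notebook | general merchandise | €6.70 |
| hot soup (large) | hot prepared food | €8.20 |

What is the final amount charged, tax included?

€558.96

Pizza slice €3.03: hot prepared food → 5.5% → €0.16665
Running shoes €102.85: clothing and footwear, buyer-exempt → 0% → €0.00
Wool sweater €84.92: clothing and footwear, buyer-exempt → 0% → €0.00
Blazer €66.26: clothing and footwear, buyer-exempt → 0% → €0.00
Pair of sandals €51.50: clothing and footwear, buyer-exempt → 0% → €0.00
Leather boots €234.23: clothing and footwear, buyer-exempt → 0% → €0.00
Spiral notebook €6.70: general merchandise → 9.75% → €0.65325
Hot soup (large) €8.20: hot prepared food → 5.5% → €0.451
Subtotal = €557.69; unrounded tax = €1.2709 → €1.27; total due = €558.96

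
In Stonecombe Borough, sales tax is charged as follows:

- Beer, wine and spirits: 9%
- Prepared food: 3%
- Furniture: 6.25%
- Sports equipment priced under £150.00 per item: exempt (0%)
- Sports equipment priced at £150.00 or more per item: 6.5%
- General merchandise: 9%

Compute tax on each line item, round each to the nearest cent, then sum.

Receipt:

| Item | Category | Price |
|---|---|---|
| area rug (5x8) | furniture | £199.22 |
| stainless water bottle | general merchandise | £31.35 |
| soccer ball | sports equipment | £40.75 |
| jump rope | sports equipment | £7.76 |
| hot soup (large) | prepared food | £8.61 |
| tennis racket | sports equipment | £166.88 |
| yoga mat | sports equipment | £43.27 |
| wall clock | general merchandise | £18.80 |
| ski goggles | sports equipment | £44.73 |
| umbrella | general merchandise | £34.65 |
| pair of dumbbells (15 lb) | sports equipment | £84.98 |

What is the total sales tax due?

£31.19

Area rug (5x8) £199.22: furniture → 6.25% → £12.45
Stainless water bottle £31.35: general merchandise → 9% → £2.82
Soccer ball £40.75: sports equipment, under £150.00 → 0% → £0.00
Jump rope £7.76: sports equipment, under £150.00 → 0% → £0.00
Hot soup (large) £8.61: prepared food → 3% → £0.26
Tennis racket £166.88: sports equipment, £150.00 or more → 6.5% → £10.85
Yoga mat £43.27: sports equipment, under £150.00 → 0% → £0.00
Wall clock £18.80: general merchandise → 9% → £1.69
Ski goggles £44.73: sports equipment, under £150.00 → 0% → £0.00
Umbrella £34.65: general merchandise → 9% → £3.12
Pair of dumbbells (15 lb) £84.98: sports equipment, under £150.00 → 0% → £0.00
Total tax = £12.45 + £2.82 + £0.26 + £10.85 + £1.69 + £3.12 = £31.19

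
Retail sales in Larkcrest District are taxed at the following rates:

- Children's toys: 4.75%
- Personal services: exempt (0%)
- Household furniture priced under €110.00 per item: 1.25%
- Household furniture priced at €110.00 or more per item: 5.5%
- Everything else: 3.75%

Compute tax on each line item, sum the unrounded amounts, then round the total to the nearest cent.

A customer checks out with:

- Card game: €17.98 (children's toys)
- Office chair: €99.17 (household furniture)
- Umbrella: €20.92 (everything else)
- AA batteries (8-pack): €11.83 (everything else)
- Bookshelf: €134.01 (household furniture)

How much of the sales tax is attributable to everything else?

€1.23

Umbrella €20.92: everything else → 3.75% → €0.7845
AA batteries (8-pack) €11.83: everything else → 3.75% → €0.443625
Tax on everything else: unrounded sum = €1.228125 → €1.23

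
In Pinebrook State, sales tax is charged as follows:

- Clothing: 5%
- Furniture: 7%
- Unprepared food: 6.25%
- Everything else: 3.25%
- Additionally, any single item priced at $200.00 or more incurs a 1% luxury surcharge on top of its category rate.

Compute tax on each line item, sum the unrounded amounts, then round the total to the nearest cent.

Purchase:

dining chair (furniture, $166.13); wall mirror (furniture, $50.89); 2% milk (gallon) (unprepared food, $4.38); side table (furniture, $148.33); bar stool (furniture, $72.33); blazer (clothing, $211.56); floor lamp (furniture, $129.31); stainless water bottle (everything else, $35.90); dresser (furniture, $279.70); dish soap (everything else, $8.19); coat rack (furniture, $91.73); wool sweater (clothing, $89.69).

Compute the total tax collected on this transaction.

Dining chair $166.13: furniture → 7% → $11.6291
Wall mirror $50.89: furniture → 7% → $3.5623
2% milk (gallon) $4.38: unprepared food → 6.25% → $0.27375
Side table $148.33: furniture → 7% → $10.3831
Bar stool $72.33: furniture → 7% → $5.0631
Blazer $211.56: clothing → 5% + 1% surcharge = 6% → $12.6936
Floor lamp $129.31: furniture → 7% → $9.0517
Stainless water bottle $35.90: everything else → 3.25% → $1.16675
Dresser $279.70: furniture → 7% + 1% surcharge = 8% → $22.376
Dish soap $8.19: everything else → 3.25% → $0.266175
Coat rack $91.73: furniture → 7% → $6.4211
Wool sweater $89.69: clothing → 5% → $4.4845
Unrounded tax sum = $87.371175 → $87.37

$87.37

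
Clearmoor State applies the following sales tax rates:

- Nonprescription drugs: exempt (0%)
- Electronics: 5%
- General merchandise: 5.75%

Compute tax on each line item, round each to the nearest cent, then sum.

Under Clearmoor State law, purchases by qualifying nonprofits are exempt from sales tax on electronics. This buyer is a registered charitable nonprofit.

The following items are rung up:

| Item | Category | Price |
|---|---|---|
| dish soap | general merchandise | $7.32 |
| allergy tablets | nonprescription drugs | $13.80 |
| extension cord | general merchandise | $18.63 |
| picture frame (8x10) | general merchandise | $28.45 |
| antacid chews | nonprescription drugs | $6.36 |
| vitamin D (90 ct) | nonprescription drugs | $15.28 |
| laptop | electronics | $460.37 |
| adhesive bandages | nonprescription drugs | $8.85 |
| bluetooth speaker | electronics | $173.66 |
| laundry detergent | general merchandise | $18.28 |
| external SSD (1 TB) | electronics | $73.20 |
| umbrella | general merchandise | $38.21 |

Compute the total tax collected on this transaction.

$6.38

Dish soap $7.32: general merchandise → 5.75% → $0.42
Allergy tablets $13.80: nonprescription drugs → 0% → $0.00
Extension cord $18.63: general merchandise → 5.75% → $1.07
Picture frame (8x10) $28.45: general merchandise → 5.75% → $1.64
Antacid chews $6.36: nonprescription drugs → 0% → $0.00
Vitamin D (90 ct) $15.28: nonprescription drugs → 0% → $0.00
Laptop $460.37: electronics, buyer-exempt → 0% → $0.00
Adhesive bandages $8.85: nonprescription drugs → 0% → $0.00
Bluetooth speaker $173.66: electronics, buyer-exempt → 0% → $0.00
Laundry detergent $18.28: general merchandise → 5.75% → $1.05
External SSD (1 TB) $73.20: electronics, buyer-exempt → 0% → $0.00
Umbrella $38.21: general merchandise → 5.75% → $2.20
Total tax = $0.42 + $1.07 + $1.64 + $1.05 + $2.20 = $6.38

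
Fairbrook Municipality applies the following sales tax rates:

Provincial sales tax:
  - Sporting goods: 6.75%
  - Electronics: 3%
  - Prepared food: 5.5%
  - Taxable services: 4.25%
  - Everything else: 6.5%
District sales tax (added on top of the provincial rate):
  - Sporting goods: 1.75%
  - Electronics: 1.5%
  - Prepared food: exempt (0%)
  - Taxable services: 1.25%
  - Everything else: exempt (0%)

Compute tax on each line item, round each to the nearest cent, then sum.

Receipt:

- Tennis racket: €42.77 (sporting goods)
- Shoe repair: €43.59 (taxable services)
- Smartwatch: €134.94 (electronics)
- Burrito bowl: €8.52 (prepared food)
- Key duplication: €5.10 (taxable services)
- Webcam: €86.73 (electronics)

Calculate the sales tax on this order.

Tennis racket €42.77: sporting goods → 6.75% + 1.75% district = 8.5% → €3.64
Shoe repair €43.59: taxable services → 4.25% + 1.25% district = 5.5% → €2.40
Smartwatch €134.94: electronics → 3% + 1.5% district = 4.5% → €6.07
Burrito bowl €8.52: prepared food → 5.5% + 0% district = 5.5% → €0.47
Key duplication €5.10: taxable services → 4.25% + 1.25% district = 5.5% → €0.28
Webcam €86.73: electronics → 3% + 1.5% district = 4.5% → €3.90
Total tax = €3.64 + €2.40 + €6.07 + €0.47 + €0.28 + €3.90 = €16.76

€16.76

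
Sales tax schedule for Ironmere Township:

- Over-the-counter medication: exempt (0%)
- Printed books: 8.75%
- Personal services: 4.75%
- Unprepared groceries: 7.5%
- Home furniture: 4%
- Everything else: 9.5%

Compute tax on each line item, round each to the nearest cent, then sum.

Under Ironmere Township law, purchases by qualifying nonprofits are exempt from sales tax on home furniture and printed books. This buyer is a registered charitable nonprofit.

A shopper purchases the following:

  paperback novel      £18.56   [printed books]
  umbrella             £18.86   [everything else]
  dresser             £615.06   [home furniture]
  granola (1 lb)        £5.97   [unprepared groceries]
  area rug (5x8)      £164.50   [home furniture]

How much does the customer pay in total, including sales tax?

Paperback novel £18.56: printed books, buyer-exempt → 0% → £0.00
Umbrella £18.86: everything else → 9.5% → £1.79
Dresser £615.06: home furniture, buyer-exempt → 0% → £0.00
Granola (1 lb) £5.97: unprepared groceries → 7.5% → £0.45
Area rug (5x8) £164.50: home furniture, buyer-exempt → 0% → £0.00
Subtotal = £822.95; tax = £2.24; total due = £825.19

£825.19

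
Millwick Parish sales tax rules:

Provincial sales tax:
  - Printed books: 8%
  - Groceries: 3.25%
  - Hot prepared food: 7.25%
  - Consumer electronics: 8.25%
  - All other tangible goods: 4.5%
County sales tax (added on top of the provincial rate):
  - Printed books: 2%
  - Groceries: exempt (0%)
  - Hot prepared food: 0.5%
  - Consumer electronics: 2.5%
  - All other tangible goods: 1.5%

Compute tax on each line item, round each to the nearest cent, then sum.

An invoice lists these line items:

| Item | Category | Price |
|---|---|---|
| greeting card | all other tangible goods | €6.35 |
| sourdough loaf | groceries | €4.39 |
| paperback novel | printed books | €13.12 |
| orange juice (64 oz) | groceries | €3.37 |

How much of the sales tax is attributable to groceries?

Sourdough loaf €4.39: groceries → 3.25% + 0% county = 3.25% → €0.14
Orange juice (64 oz) €3.37: groceries → 3.25% + 0% county = 3.25% → €0.11
Tax on groceries = €0.14 + €0.11 = €0.25

€0.25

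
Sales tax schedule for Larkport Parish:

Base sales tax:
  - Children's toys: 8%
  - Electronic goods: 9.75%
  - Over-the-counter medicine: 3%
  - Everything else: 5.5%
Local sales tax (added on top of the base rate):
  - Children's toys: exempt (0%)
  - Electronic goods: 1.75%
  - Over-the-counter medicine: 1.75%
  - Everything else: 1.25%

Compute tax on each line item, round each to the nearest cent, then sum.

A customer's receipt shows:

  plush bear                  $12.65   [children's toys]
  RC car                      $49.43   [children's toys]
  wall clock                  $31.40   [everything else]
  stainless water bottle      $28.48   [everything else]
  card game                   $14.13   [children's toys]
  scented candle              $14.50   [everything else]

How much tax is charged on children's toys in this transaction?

Plush bear $12.65: children's toys → 8% + 0% local = 8% → $1.01
RC car $49.43: children's toys → 8% + 0% local = 8% → $3.95
Card game $14.13: children's toys → 8% + 0% local = 8% → $1.13
Tax on children's toys = $1.01 + $3.95 + $1.13 = $6.09

$6.09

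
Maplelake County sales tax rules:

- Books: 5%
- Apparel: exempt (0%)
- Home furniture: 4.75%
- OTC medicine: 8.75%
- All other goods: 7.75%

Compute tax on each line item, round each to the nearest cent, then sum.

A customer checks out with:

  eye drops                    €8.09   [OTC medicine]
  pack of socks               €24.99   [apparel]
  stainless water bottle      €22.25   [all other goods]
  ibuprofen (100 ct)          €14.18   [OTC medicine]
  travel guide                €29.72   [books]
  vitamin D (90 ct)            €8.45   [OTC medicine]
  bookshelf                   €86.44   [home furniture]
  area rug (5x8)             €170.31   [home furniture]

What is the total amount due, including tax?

€382.53

Eye drops €8.09: OTC medicine → 8.75% → €0.71
Pack of socks €24.99: apparel → 0% → €0.00
Stainless water bottle €22.25: all other goods → 7.75% → €1.72
Ibuprofen (100 ct) €14.18: OTC medicine → 8.75% → €1.24
Travel guide €29.72: books → 5% → €1.49
Vitamin D (90 ct) €8.45: OTC medicine → 8.75% → €0.74
Bookshelf €86.44: home furniture → 4.75% → €4.11
Area rug (5x8) €170.31: home furniture → 4.75% → €8.09
Subtotal = €364.43; tax = €18.10; total due = €382.53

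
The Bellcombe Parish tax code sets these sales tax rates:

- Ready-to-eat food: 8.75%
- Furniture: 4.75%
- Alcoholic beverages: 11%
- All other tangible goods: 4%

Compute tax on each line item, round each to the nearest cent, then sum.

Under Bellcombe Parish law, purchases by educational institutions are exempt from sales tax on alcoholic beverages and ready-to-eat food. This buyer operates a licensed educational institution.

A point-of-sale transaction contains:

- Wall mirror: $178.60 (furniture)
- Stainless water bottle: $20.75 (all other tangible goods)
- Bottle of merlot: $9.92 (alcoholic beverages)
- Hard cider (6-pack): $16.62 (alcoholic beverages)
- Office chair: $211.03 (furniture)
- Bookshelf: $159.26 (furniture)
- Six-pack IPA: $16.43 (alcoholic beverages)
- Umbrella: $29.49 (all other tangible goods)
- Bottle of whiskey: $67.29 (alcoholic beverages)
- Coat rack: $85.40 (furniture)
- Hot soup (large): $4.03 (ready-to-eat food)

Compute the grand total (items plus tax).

$830.95

Wall mirror $178.60: furniture → 4.75% → $8.48
Stainless water bottle $20.75: all other tangible goods → 4% → $0.83
Bottle of merlot $9.92: alcoholic beverages, buyer-exempt → 0% → $0.00
Hard cider (6-pack) $16.62: alcoholic beverages, buyer-exempt → 0% → $0.00
Office chair $211.03: furniture → 4.75% → $10.02
Bookshelf $159.26: furniture → 4.75% → $7.56
Six-pack IPA $16.43: alcoholic beverages, buyer-exempt → 0% → $0.00
Umbrella $29.49: all other tangible goods → 4% → $1.18
Bottle of whiskey $67.29: alcoholic beverages, buyer-exempt → 0% → $0.00
Coat rack $85.40: furniture → 4.75% → $4.06
Hot soup (large) $4.03: ready-to-eat food, buyer-exempt → 0% → $0.00
Subtotal = $798.82; tax = $32.13; total due = $830.95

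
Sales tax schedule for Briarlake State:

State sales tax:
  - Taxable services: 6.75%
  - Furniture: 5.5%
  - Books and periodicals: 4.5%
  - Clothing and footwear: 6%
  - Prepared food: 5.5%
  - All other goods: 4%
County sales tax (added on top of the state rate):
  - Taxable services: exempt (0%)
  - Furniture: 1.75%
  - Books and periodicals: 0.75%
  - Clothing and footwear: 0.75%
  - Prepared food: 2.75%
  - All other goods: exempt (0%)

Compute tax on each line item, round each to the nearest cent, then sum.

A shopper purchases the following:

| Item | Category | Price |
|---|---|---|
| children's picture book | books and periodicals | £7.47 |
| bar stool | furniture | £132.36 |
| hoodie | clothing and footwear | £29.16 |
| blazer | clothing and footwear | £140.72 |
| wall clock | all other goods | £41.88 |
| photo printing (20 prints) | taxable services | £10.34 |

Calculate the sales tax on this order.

£23.84

Children's picture book £7.47: books and periodicals → 4.5% + 0.75% county = 5.25% → £0.39
Bar stool £132.36: furniture → 5.5% + 1.75% county = 7.25% → £9.60
Hoodie £29.16: clothing and footwear → 6% + 0.75% county = 6.75% → £1.97
Blazer £140.72: clothing and footwear → 6% + 0.75% county = 6.75% → £9.50
Wall clock £41.88: all other goods → 4% + 0% county = 4% → £1.68
Photo printing (20 prints) £10.34: taxable services → 6.75% + 0% county = 6.75% → £0.70
Total tax = £0.39 + £9.60 + £1.97 + £9.50 + £1.68 + £0.70 = £23.84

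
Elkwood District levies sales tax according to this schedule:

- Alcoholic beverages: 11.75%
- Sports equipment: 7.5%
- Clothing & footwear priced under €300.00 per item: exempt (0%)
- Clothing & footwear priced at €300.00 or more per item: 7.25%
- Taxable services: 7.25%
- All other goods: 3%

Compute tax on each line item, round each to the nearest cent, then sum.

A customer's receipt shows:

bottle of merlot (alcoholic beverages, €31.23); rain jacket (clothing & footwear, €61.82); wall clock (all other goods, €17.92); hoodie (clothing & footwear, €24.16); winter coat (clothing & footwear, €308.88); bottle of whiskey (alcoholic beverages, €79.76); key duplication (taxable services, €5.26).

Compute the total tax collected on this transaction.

Bottle of merlot €31.23: alcoholic beverages → 11.75% → €3.67
Rain jacket €61.82: clothing & footwear, under €300.00 → 0% → €0.00
Wall clock €17.92: all other goods → 3% → €0.54
Hoodie €24.16: clothing & footwear, under €300.00 → 0% → €0.00
Winter coat €308.88: clothing & footwear, €300.00 or more → 7.25% → €22.39
Bottle of whiskey €79.76: alcoholic beverages → 11.75% → €9.37
Key duplication €5.26: taxable services → 7.25% → €0.38
Total tax = €3.67 + €0.54 + €22.39 + €9.37 + €0.38 = €36.35

€36.35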